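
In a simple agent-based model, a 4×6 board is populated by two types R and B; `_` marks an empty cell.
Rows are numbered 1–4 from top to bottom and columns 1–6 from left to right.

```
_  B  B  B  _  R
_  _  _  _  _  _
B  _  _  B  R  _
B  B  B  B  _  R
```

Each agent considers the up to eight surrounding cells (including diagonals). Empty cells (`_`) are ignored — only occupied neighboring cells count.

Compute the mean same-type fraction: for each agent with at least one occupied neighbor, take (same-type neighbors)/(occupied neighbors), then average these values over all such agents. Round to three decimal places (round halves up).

0.879

(1,2)B 1/1
(1,3)B 2/2
(1,4)B 1/1
(1,6)R — no occupied neighbors
(3,1)B 2/2
(3,4)B 2/3
(3,5)R 1/3
(4,1)B 2/2
(4,2)B 3/3
(4,3)B 3/3
(4,4)B 2/3
(4,6)R 1/1
Sum over 11 agents: 1/1 + 2/2 + 1/1 + 2/2 + 2/3 + 1/3 + 2/2 + 3/3 + 3/3 + 2/3 + 1/1 = 29/3; mean = 29/3 ÷ 11 = 29/33 = 0.878787… → 0.879.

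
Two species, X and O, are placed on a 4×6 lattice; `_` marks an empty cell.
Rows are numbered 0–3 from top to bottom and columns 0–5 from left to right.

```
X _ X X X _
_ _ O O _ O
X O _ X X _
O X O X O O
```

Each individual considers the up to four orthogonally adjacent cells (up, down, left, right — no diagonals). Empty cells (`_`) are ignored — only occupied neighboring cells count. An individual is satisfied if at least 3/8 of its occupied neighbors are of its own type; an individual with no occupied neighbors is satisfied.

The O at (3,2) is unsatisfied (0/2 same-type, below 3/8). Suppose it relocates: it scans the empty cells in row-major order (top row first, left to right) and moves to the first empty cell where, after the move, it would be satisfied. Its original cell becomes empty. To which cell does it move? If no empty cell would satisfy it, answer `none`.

(0,5)

Vacating (3,2). Empty cells in order:
  (0,1): 0/2 same-type → still unsatisfied.
  (0,5): 1/2 same-type → satisfied — stop here.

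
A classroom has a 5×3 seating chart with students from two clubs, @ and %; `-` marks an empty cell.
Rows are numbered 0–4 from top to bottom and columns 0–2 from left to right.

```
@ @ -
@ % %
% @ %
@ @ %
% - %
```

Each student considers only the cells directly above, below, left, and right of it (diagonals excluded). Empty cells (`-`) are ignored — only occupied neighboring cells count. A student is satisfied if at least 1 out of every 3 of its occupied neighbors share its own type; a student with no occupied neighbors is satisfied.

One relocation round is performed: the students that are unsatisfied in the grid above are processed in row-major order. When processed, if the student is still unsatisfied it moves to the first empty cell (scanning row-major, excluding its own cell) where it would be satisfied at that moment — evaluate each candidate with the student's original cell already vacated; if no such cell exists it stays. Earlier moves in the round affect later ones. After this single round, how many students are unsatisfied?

0

Initially unsatisfied (in order): (1,1), (2,0), (2,1), (4,0).
  (1,1) → (0,2).
  (2,0) → (4,1).
  (2,1): now satisfied by earlier moves; stays.
  (4,0): now satisfied by earlier moves; stays.
Resulting grid:
@ @ %
@ - %
- @ %
@ @ %
% % %
All satisfied now.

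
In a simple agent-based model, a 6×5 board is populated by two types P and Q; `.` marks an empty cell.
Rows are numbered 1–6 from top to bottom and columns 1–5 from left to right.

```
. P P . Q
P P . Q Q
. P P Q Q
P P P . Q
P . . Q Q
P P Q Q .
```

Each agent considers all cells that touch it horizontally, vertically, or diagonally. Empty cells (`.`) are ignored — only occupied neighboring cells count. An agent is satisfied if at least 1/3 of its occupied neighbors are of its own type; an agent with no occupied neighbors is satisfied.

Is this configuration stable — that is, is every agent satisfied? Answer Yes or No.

(1,2)P 3/3 ok
(1,3)P 2/3 ok
(1,5)Q 2/2 ok
(2,1)P 3/3 ok
(2,2)P 5/5 ok
(2,4)Q 4/6 ok
(2,5)Q 4/4 ok
(3,2)P 6/6 ok
(3,3)P 4/6 ok
(3,4)Q 4/6 ok
(3,5)Q 4/4 ok
(4,1)P 3/3 ok
(4,2)P 5/5 ok
(4,3)P 3/5 ok
(4,5)Q 4/4 ok
(5,1)P 4/4 ok
(5,4)Q 4/5 ok
(5,5)Q 3/3 ok
(6,1)P 2/2 ok
(6,2)P 2/3 ok
(6,3)Q 2/3 ok
(6,4)Q 3/3 ok
All meet the threshold, so the configuration is stable.

Yes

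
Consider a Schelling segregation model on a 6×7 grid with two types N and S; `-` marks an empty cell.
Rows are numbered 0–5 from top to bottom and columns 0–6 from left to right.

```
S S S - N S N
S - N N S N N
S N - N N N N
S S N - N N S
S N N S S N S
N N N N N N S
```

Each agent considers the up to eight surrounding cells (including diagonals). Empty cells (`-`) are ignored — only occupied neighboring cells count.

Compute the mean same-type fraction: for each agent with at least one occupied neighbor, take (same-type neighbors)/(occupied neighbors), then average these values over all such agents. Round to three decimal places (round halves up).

0.575

(0,0)S 2/2
(0,1)S 3/4
(0,2)S 1/3
(0,4)N 2/4
(0,5)S 1/5
(0,6)N 2/3
(1,0)S 3/4
(1,2)N 3/5
(1,3)N 4/6
(1,4)S 1/7
(1,5)N 6/8
(1,6)N 4/5
(2,0)S 3/4
(2,1)N 2/6
(2,3)N 5/6
(2,4)N 6/7
(2,5)N 6/8
(2,6)N 4/5
(3,0)S 3/5
(3,1)S 3/7
(3,2)N 4/6
(3,4)N 5/7
(3,5)N 5/8
(3,6)S 1/5
(4,0)S 2/5
(4,1)N 5/8
(4,2)N 5/7
(4,3)S 1/7
(4,4)S 1/7
(4,5)N 4/8
(4,6)S 2/5
(5,0)N 2/3
(5,1)N 4/5
(5,2)N 4/5
(5,3)N 3/5
(5,4)N 3/5
(5,5)N 2/5
(5,6)S 1/3
Sum over 38 agents: 2/2 + 3/4 + 1/3 + 2/4 + 1/5 + 2/3 + 3/4 + 3/5 + 4/6 + 1/7 + 6/8 + 4/5 + 3/4 + 2/6 + 5/6 + 6/7 + 6/8 + 4/5 + 3/5 + 3/7 + 4/6 + 5/7 + 5/8 + 1/5 + 2/5 + 5/8 + 5/7 + 1/7 + 1/7 + 4/8 + 2/5 + 2/3 + 4/5 + 4/5 + 3/5 + 3/5 + 2/5 + 1/3 = 1529/70; mean = 1529/70 ÷ 38 = 1529/2660 = 0.574812… → 0.575.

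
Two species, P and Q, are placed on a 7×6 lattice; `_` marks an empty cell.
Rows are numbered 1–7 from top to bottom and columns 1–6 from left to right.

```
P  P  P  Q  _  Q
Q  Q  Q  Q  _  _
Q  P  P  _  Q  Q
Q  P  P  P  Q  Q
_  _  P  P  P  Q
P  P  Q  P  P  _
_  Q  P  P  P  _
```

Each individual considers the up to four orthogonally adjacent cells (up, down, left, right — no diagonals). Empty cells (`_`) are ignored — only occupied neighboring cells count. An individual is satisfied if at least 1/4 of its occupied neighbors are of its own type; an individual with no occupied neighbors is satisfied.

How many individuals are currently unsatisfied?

Row 1: (1,1)P 1/2 ok · (1,2)P 2/3 ok · (1,3)P 1/3 ok · (1,4)Q 1/2 ok · (1,6)Q 0/0 ok
Row 2: (2,1)Q 2/3 ok · (2,2)Q 2/4 ok · (2,3)Q 2/4 ok · (2,4)Q 2/2 ok
Row 3: (3,1)Q 2/3 ok · (3,2)P 2/4 ok · (3,3)P 2/3 ok · (3,5)Q 2/2 ok · (3,6)Q 2/2 ok
Row 4: (4,1)Q 1/2 ok · (4,2)P 2/3 ok · (4,3)P 4/4 ok · (4,4)P 2/3 ok · (4,5)Q 2/4 ok · (4,6)Q 3/3 ok
Row 5: (5,3)P 2/3 ok · (5,4)P 4/4 ok · (5,5)P 2/4 ok · (5,6)Q 1/2 ok
Row 6: (6,1)P 1/1 ok · (6,2)P 1/3 ok · (6,3)Q 0/4 unhappy · (6,4)P 3/4 ok · (6,5)P 3/3 ok
Row 7: (7,2)Q 0/2 unhappy · (7,3)P 1/3 ok · (7,4)P 3/3 ok · (7,5)P 2/2 ok
Unsatisfied: (6,3), (7,2) — 2 in total.

2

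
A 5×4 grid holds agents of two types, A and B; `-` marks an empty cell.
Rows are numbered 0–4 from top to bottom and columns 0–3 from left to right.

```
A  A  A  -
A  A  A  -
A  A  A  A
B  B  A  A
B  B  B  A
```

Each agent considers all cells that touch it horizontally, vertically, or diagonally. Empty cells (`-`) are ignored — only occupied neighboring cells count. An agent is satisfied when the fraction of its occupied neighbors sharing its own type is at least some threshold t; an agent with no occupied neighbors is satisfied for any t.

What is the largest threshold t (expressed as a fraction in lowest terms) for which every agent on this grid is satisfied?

Row 0: (0,0)A 3/3 · (0,1)A 5/5 · (0,2)A 3/3
Row 1: (1,0)A 5/5 · (1,1)A 8/8 · (1,2)A 6/6
Row 2: (2,0)A 3/5 · (2,1)A 6/8 · (2,2)A 6/7 · (2,3)A 4/4
Row 3: (3,0)B 3/5 · (3,1)B 4/8 · (3,2)A 5/8 · (3,3)A 4/5
Row 4: (4,0)B 3/3 · (4,1)B 4/5 · (4,2)B 2/5 · (4,3)A 2/3
The smallest same-type fraction is 2/5 at (4,2), which reduces to 2/5. Any threshold above that leaves this agent unsatisfied.

2/5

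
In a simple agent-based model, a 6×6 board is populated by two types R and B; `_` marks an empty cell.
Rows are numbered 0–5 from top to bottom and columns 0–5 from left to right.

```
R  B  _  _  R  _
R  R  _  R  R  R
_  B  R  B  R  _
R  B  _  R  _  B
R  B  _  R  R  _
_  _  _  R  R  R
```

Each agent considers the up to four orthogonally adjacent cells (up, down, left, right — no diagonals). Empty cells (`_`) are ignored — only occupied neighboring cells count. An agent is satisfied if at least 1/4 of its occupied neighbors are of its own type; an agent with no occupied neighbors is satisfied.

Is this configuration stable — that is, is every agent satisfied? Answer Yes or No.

(0,0)R 1/2 ✓
(0,1)B 0/2 ✗
(0,4)R 1/1 ✓
(1,0)R 2/2 ✓
(1,1)R 1/3 ✓
(1,3)R 1/2 ✓
(1,4)R 4/4 ✓
(1,5)R 1/1 ✓
(2,1)B 1/3 ✓
(2,2)R 0/2 ✗
(2,3)B 0/4 ✗
(2,4)R 1/2 ✓
(3,0)R 1/2 ✓
(3,1)B 2/3 ✓
(3,3)R 1/2 ✓
(3,5)B 0/0 ✓
(4,0)R 1/2 ✓
(4,1)B 1/2 ✓
(4,3)R 3/3 ✓
(4,4)R 2/2 ✓
(5,3)R 2/2 ✓
(5,4)R 3/3 ✓
(5,5)R 1/1 ✓
For instance (0,1) has only 0/2 same-type neighbors, below 1/4.

No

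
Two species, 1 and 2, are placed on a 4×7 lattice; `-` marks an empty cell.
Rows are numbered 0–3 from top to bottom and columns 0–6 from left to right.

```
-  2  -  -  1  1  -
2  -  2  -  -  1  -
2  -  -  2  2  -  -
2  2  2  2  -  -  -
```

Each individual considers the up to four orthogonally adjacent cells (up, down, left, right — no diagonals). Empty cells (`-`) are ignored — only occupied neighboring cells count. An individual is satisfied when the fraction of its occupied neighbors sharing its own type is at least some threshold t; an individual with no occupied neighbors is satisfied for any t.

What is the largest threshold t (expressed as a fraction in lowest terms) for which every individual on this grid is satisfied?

Row 0: (0,1)2 — no occupied neighbors · (0,4)1 1/1 · (0,5)1 2/2
Row 1: (1,0)2 1/1 · (1,2)2 — no occupied neighbors · (1,5)1 1/1
Row 2: (2,0)2 2/2 · (2,3)2 2/2 · (2,4)2 1/1
Row 3: (3,0)2 2/2 · (3,1)2 2/2 · (3,2)2 2/2 · (3,3)2 2/2
The smallest same-type fraction is 1/1 at (0,4), which reduces to 1/1. Any threshold above that leaves this individual unsatisfied.

1/1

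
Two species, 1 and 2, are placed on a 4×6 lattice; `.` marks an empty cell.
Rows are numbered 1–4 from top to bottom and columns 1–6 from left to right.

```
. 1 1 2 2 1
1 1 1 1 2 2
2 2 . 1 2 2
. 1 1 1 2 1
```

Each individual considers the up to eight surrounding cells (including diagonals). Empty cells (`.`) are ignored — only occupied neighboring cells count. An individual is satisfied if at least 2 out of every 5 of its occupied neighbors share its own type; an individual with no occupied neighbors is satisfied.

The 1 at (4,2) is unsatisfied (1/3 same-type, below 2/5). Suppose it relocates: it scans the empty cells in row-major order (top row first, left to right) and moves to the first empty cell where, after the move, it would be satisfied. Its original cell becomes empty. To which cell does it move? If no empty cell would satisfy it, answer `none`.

(1,1)

Vacating (4,2). Empty cells in order:
  (1,1): 3/3 same-type → satisfied — stop here.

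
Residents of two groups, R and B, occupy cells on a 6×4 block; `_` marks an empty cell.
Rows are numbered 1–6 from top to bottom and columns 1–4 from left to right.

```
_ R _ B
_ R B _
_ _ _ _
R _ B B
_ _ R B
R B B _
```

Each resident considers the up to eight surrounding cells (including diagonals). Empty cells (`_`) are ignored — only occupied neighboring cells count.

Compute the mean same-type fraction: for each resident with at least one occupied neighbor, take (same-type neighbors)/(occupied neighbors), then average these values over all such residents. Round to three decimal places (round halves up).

0.492

Row 1: (1,2)R 1/2 · (1,4)B 1/1
Row 2: (2,2)R 1/2 · (2,3)B 1/3
Row 4: (4,1)R — no occupied neighbors · (4,3)B 2/3 · (4,4)B 2/3
Row 5: (5,3)R 0/5 · (5,4)B 3/4
Row 6: (6,1)R 0/1 · (6,2)B 1/3 · (6,3)B 2/3
Sum over 11 residents: 1/2 + 1/1 + 1/2 + 1/3 + 2/3 + 2/3 + 0/5 + 3/4 + 0/1 + 1/3 + 2/3 = 65/12; mean = 65/12 ÷ 11 = 65/132 = 0.492424… → 0.492.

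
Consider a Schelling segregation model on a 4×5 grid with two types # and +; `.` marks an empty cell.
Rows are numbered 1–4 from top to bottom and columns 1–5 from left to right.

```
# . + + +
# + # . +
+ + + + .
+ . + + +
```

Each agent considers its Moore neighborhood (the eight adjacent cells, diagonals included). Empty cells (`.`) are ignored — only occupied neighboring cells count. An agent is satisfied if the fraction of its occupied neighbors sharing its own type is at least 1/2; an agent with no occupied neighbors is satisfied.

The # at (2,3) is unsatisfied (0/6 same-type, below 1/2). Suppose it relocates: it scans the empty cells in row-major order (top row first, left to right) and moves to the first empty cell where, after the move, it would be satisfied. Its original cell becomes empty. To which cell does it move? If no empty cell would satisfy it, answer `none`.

(1,2)

Vacating (2,3). Empty cells in order:
  (1,2): 2/4 same-type → satisfied — stop here.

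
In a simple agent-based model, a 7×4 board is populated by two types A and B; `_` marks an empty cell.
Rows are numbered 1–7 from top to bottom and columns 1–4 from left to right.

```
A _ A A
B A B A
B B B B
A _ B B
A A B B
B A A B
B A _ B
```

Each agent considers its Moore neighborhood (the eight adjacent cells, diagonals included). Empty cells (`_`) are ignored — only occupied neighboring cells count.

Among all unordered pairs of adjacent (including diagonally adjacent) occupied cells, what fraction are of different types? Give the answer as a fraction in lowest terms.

26/63

Scan each occupied cell's neighbors to the right and below (and the two forward diagonals) so each pair is counted once.
Row 1: A(1,1)–B(2,1)≠ A(1,1)–A(2,2)= A(1,3)–A(1,4)= A(1,3)–B(2,3)≠ A(1,3)–A(2,4)= A(1,3)–A(2,2)= A(1,4)–A(2,4)= A(1,4)–B(2,3)≠  → 3/8 unlike.
Row 2: B(2,1)–A(2,2)≠ B(2,1)–B(3,1)= B(2,1)–B(3,2)= A(2,2)–B(2,3)≠ A(2,2)–B(3,2)≠ A(2,2)–B(3,3)≠ A(2,2)–B(3,1)≠ B(2,3)–A(2,4)≠ B(2,3)–B(3,3)= B(2,3)–B(3,4)= B(2,3)–B(3,2)= A(2,4)–B(3,4)≠ A(2,4)–B(3,3)≠  → 8/13 unlike.
Row 3: B(3,1)–B(3,2)= B(3,1)–A(4,1)≠ B(3,2)–B(3,3)= B(3,2)–B(4,3)= B(3,2)–A(4,1)≠ B(3,3)–B(3,4)= B(3,3)–B(4,3)= B(3,3)–B(4,4)= B(3,4)–B(4,4)= B(3,4)–B(4,3)=  → 2/10 unlike.
Row 4: A(4,1)–A(5,1)= A(4,1)–A(5,2)= B(4,3)–B(4,4)= B(4,3)–B(5,3)= B(4,3)–B(5,4)= B(4,3)–A(5,2)≠ B(4,4)–B(5,4)= B(4,4)–B(5,3)=  → 1/8 unlike.
Row 5: A(5,1)–A(5,2)= A(5,1)–B(6,1)≠ A(5,1)–A(6,2)= A(5,2)–B(5,3)≠ A(5,2)–A(6,2)= A(5,2)–A(6,3)= A(5,2)–B(6,1)≠ B(5,3)–B(5,4)= B(5,3)–A(6,3)≠ B(5,3)–B(6,4)= B(5,3)–A(6,2)≠ B(5,4)–B(6,4)= B(5,4)–A(6,3)≠  → 6/13 unlike.
Row 6: B(6,1)–A(6,2)≠ B(6,1)–B(7,1)= B(6,1)–A(7,2)≠ A(6,2)–A(6,3)= A(6,2)–A(7,2)= A(6,2)–B(7,1)≠ A(6,3)–B(6,4)≠ A(6,3)–B(7,4)≠ A(6,3)–A(7,2)= B(6,4)–B(7,4)=  → 5/10 unlike.
Row 7: B(7,1)–A(7,2)≠  → 1/1 unlike.
Total adjacent occupied pairs: 63; unlike-type pairs: 26.
26/63 is already in lowest terms.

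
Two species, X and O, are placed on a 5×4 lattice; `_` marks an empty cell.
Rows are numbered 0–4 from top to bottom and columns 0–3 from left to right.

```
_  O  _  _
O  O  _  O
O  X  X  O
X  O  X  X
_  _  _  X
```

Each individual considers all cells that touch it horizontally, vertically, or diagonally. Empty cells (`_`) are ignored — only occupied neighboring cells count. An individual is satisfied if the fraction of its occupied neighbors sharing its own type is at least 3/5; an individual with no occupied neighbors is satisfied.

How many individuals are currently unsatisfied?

(0,1)O 2/2 ✓
(1,0)O 3/4 ✓
(1,1)O 3/5 ✓
(1,3)O 1/2 ✗
(2,0)O 3/5 ✓
(2,1)X 3/7 ✗
(2,2)X 3/7 ✗
(2,3)O 1/4 ✗
(3,0)X 1/3 ✗
(3,1)O 1/5 ✗
(3,2)X 4/6 ✓
(3,3)X 3/4 ✓
(4,3)X 2/2 ✓
Unsatisfied: (1,3), (2,1), (2,2), (2,3), (3,0), (3,1) — 6 in total.

6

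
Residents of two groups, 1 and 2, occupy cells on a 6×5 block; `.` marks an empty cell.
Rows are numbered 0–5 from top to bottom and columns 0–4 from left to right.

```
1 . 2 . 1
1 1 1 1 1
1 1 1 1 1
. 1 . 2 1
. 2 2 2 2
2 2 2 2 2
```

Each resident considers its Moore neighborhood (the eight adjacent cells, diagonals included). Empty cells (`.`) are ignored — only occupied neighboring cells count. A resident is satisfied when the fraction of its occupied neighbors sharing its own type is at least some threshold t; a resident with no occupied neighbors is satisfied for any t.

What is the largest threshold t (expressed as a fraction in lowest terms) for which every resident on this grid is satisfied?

0/1

(0,0)1 2/2
(0,2)2 0/3
(0,4)1 2/2
(1,0)1 4/4
(1,1)1 6/7
(1,2)1 5/6
(1,3)1 6/7
(1,4)1 4/4
(2,0)1 4/4
(2,1)1 6/6
(2,2)1 6/7
(2,3)1 6/7
(2,4)1 4/5
(3,1)1 3/5
(3,3)2 3/7
(3,4)1 2/5
(4,1)2 4/5
(4,2)2 6/7
(4,3)2 6/7
(4,4)2 4/5
(5,0)2 2/2
(5,1)2 4/4
(5,2)2 5/5
(5,3)2 5/5
(5,4)2 3/3
The smallest same-type fraction is 0/3 at (0,2), which reduces to 0/1. Any threshold above that leaves this resident unsatisfied.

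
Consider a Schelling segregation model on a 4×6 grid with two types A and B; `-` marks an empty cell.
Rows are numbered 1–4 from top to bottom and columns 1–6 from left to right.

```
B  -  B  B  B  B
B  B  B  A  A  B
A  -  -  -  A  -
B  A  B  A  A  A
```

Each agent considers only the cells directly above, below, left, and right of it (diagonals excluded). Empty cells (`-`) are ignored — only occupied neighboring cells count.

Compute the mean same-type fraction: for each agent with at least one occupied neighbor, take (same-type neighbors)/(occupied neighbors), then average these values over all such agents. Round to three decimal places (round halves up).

0.605

(1,1)B 1/1
(1,3)B 2/2
(1,4)B 2/3
(1,5)B 2/3
(1,6)B 2/2
(2,1)B 2/3
(2,2)B 2/2
(2,3)B 2/3
(2,4)A 1/3
(2,5)A 2/4
(2,6)B 1/2
(3,1)A 0/2
(3,5)A 2/2
(4,1)B 0/2
(4,2)A 0/2
(4,3)B 0/2
(4,4)A 1/2
(4,5)A 3/3
(4,6)A 1/1
Sum over 19 agents: 1/1 + 2/2 + 2/3 + 2/3 + 2/2 + 2/3 + 2/2 + 2/3 + 1/3 + 2/4 + 1/2 + 0/2 + 2/2 + 0/2 + 0/2 + 0/2 + 1/2 + 3/3 + 1/1 = 23/2; mean = 23/2 ÷ 19 = 23/38 = 0.605263… → 0.605.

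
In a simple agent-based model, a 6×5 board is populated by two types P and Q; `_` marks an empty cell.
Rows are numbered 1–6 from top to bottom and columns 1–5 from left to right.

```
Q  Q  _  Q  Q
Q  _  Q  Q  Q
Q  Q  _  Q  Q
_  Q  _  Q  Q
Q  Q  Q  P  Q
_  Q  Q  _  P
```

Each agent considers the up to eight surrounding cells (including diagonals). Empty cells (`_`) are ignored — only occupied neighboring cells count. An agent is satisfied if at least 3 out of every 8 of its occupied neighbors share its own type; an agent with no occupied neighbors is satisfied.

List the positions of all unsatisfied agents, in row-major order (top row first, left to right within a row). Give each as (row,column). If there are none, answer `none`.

(1,1)Q 2/2 ok
(1,2)Q 3/3 ok
(1,4)Q 4/4 ok
(1,5)Q 3/3 ok
(2,1)Q 4/4 ok
(2,3)Q 5/5 ok
(2,4)Q 6/6 ok
(2,5)Q 5/5 ok
(3,1)Q 3/3 ok
(3,2)Q 4/4 ok
(3,4)Q 6/6 ok
(3,5)Q 5/5 ok
(4,2)Q 5/5 ok
(4,4)Q 5/6 ok
(4,5)Q 4/5 ok
(5,1)Q 3/3 ok
(5,2)Q 5/5 ok
(5,3)Q 5/6 ok
(5,4)P 1/6 unhappy
(5,5)Q 2/4 ok
(6,2)Q 4/4 ok
(6,3)Q 3/4 ok
(6,5)P 1/2 ok

(5,4)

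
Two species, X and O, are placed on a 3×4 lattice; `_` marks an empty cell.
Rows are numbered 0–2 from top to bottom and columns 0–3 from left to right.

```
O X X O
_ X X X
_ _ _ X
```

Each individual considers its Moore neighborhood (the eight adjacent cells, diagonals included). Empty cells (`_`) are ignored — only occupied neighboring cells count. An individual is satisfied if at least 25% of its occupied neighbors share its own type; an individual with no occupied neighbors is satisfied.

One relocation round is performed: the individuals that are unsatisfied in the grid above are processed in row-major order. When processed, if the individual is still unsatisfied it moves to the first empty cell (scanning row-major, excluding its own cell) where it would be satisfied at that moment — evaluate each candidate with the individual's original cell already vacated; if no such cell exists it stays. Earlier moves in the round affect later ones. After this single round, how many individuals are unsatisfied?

0

Initially unsatisfied (in order): (0,0), (0,3).
  (0,0): no empty cell satisfies it; stays.
  (0,3) → (1,0).
Resulting grid:
O X X _
O X X X
_ _ _ X
All satisfied now.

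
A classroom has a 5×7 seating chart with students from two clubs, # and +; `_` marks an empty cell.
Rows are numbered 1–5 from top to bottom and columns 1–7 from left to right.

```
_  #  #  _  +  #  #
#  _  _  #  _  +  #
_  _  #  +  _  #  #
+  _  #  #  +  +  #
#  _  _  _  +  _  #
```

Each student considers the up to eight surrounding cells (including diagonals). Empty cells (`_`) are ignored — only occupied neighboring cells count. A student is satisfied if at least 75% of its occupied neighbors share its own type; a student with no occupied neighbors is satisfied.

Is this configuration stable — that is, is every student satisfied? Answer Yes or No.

Row 1: (1,2)# 2/2 ✓ · (1,3)# 2/2 ✓ · (1,5)+ 1/3 ✗ · (1,6)# 2/4 ✗ · (1,7)# 2/3 ✗
Row 2: (2,1)# 1/1 ✓ · (2,4)# 2/4 ✗ · (2,6)+ 1/6 ✗ · (2,7)# 4/5 ✓
Row 3: (3,3)# 3/4 ✓ · (3,4)+ 1/5 ✗ · (3,6)# 3/6 ✗ · (3,7)# 3/5 ✗
Row 4: (4,1)+ 0/1 ✗ · (4,3)# 2/3 ✗ · (4,4)# 2/5 ✗ · (4,5)+ 3/5 ✗ · (4,6)+ 2/6 ✗ · (4,7)# 3/4 ✓
Row 5: (5,1)# 0/1 ✗ · (5,5)+ 2/3 ✗ · (5,7)# 1/2 ✗
For instance (1,5) has only 1/3 same-type neighbors, below 3/4.

No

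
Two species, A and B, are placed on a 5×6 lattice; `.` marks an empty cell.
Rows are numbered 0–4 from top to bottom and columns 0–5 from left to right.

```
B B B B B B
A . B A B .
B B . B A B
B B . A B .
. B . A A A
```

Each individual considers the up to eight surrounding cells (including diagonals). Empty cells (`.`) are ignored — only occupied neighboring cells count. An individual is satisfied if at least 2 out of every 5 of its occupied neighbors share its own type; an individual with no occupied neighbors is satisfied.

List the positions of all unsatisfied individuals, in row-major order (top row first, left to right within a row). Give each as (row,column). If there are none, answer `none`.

(1,0), (1,3), (2,4), (3,4)

Row 0: (0,0)B 1/2 ok · (0,1)B 3/4 ok · (0,2)B 3/4 ok · (0,3)B 4/5 ok · (0,4)B 3/4 ok · (0,5)B 2/2 ok
Row 1: (1,0)A 0/4 unhappy · (1,2)B 5/6 ok · (1,3)A 1/7 unhappy · (1,4)B 5/7 ok
Row 2: (2,0)B 3/4 ok · (2,1)B 4/5 ok · (2,3)B 3/6 ok · (2,4)A 2/6 unhappy · (2,5)B 2/3 ok
Row 3: (3,0)B 4/4 ok · (3,1)B 4/4 ok · (3,3)A 3/5 ok · (3,4)B 2/7 unhappy
Row 4: (4,1)B 2/2 ok · (4,3)A 2/3 ok · (4,4)A 3/4 ok · (4,5)A 1/2 ok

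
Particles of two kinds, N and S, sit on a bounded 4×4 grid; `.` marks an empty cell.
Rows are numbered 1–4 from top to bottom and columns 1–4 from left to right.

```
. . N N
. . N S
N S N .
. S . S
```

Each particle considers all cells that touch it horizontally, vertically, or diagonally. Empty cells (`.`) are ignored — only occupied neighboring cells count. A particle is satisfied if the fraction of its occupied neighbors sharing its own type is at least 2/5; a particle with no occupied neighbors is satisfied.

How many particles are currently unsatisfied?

6

Row 1: (1,3)N 2/3 ok · (1,4)N 2/3 ok
Row 2: (2,3)N 3/5 ok · (2,4)S 0/4 unhappy
Row 3: (3,1)N 0/2 unhappy · (3,2)S 1/4 unhappy · (3,3)N 1/5 unhappy
Row 4: (4,2)S 1/3 unhappy · (4,4)S 0/1 unhappy
Unsatisfied: (2,4), (3,1), (3,2), (3,3), (4,2), (4,4) — 6 in total.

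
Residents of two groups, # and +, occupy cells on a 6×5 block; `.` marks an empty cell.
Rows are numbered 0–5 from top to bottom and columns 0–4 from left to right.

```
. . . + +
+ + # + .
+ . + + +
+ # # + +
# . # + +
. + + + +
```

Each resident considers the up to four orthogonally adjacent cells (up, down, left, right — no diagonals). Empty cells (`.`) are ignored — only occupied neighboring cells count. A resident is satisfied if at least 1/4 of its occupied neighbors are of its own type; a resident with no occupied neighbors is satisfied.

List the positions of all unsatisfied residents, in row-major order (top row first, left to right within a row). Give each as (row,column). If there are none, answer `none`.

(1,2), (4,0)

(0,3)+ 2/2 ok
(0,4)+ 1/1 ok
(1,0)+ 2/2 ok
(1,1)+ 1/2 ok
(1,2)# 0/3 unhappy
(1,3)+ 2/3 ok
(2,0)+ 2/2 ok
(2,2)+ 1/3 ok
(2,3)+ 4/4 ok
(2,4)+ 2/2 ok
(3,0)+ 1/3 ok
(3,1)# 1/2 ok
(3,2)# 2/4 ok
(3,3)+ 3/4 ok
(3,4)+ 3/3 ok
(4,0)# 0/1 unhappy
(4,2)# 1/3 ok
(4,3)+ 3/4 ok
(4,4)+ 3/3 ok
(5,1)+ 1/1 ok
(5,2)+ 2/3 ok
(5,3)+ 3/3 ok
(5,4)+ 2/2 ok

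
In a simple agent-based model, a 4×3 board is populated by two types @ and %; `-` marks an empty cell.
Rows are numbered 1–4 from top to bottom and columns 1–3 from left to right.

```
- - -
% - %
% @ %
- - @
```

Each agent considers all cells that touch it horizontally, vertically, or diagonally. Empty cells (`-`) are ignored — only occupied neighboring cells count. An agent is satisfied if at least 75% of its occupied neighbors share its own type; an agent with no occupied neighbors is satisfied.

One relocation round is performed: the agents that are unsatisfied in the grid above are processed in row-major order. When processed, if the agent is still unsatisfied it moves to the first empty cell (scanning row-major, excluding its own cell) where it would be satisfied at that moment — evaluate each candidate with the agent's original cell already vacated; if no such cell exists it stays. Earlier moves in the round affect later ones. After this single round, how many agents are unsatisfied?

Initially unsatisfied (in order): (2,1), (2,3), (3,1), (3,2), (3,3), (4,3).
  (2,1) → (1,1).
  (2,3) → (1,2).
  (3,1) → (1,3).
  (3,2) → (3,1).
  (3,3) → (2,2).
  (4,3): now satisfied by earlier moves; stays.
Resulting grid:
% % %
- % -
@ - -
- - @
Unsatisfied now: (3,1).

1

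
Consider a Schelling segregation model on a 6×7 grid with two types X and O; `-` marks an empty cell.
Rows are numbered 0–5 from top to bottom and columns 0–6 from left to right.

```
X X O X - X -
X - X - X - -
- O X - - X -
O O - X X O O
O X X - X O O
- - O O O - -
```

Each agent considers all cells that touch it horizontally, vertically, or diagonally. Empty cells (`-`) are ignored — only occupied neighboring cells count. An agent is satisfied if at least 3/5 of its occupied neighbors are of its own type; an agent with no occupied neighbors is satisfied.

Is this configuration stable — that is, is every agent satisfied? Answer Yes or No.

Row 0: (0,0)X 2/2 ✓ · (0,1)X 3/4 ✓ · (0,2)O 0/3 ✗ · (0,3)X 2/3 ✓ · (0,5)X 1/1 ✓
Row 1: (1,0)X 2/3 ✓ · (1,2)X 3/5 ✓ · (1,4)X 3/3 ✓
Row 2: (2,1)O 2/5 ✗ · (2,2)X 2/4 ✗ · (2,5)X 2/4 ✗
Row 3: (3,0)O 3/4 ✓ · (3,1)O 3/6 ✗ · (3,3)X 4/4 ✓ · (3,4)X 3/5 ✓ · (3,5)O 3/6 ✗ · (3,6)O 3/4 ✓
Row 4: (4,0)O 2/3 ✓ · (4,1)X 1/5 ✗ · (4,2)X 2/5 ✗ · (4,4)X 2/6 ✗ · (4,5)O 4/6 ✓ · (4,6)O 3/3 ✓
Row 5: (5,2)O 1/3 ✗ · (5,3)O 2/4 ✗ · (5,4)O 2/3 ✓
For instance (0,2) has only 0/3 same-type neighbors, below 3/5.

No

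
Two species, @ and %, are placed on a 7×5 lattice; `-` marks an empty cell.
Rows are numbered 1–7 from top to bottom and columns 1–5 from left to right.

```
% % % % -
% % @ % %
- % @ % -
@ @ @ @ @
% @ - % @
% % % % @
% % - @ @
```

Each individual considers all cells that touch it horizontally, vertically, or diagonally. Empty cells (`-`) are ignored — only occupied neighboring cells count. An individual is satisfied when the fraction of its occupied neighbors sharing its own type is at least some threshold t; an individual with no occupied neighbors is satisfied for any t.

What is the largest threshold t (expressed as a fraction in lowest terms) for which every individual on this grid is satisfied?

1/8

(1,1)% 3/3
(1,2)% 4/5
(1,3)% 4/5
(1,4)% 3/4
(2,1)% 4/4
(2,2)% 5/7
(2,3)@ 1/8
(2,4)% 4/6
(2,5)% 3/3
(3,2)% 2/7
(3,3)@ 4/8
(3,4)% 2/7
(4,1)@ 2/4
(4,2)@ 4/6
(4,3)@ 4/7
(4,4)@ 4/6
(4,5)@ 2/4
(5,1)% 2/5
(5,2)@ 3/7
(5,4)% 2/7
(5,5)@ 3/5
(6,1)% 4/5
(6,2)% 5/6
(6,3)% 4/6
(6,4)% 2/6
(6,5)@ 3/5
(7,1)% 3/3
(7,2)% 4/4
(7,4)@ 2/4
(7,5)@ 2/3
The smallest same-type fraction is 1/8 at (2,3), which reduces to 1/8. Any threshold above that leaves this individual unsatisfied.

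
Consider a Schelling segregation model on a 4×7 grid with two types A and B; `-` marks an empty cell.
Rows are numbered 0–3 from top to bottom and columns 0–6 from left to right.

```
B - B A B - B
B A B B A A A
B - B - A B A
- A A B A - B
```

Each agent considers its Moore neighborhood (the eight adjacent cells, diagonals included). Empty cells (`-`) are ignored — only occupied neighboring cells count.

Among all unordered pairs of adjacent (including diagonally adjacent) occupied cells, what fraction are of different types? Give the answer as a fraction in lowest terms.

Scan each occupied cell's neighbors to the right and below (and the two forward diagonals) so each pair is counted once.
Row 0: B(0,0)–B(1,0)= B(0,0)–A(1,1)≠ B(0,2)–A(0,3)≠ B(0,2)–B(1,2)= B(0,2)–B(1,3)= B(0,2)–A(1,1)≠ A(0,3)–B(0,4)≠ A(0,3)–B(1,3)≠ A(0,3)–A(1,4)= A(0,3)–B(1,2)≠ B(0,4)–A(1,4)≠ B(0,4)–A(1,5)≠ B(0,4)–B(1,3)= B(0,6)–A(1,6)≠ B(0,6)–A(1,5)≠  → 10/15 unlike.
Row 1: B(1,0)–A(1,1)≠ B(1,0)–B(2,0)= A(1,1)–B(1,2)≠ A(1,1)–B(2,2)≠ A(1,1)–B(2,0)≠ B(1,2)–B(1,3)= B(1,2)–B(2,2)= B(1,3)–A(1,4)≠ B(1,3)–A(2,4)≠ B(1,3)–B(2,2)= A(1,4)–A(1,5)= A(1,4)–A(2,4)= A(1,4)–B(2,5)≠ A(1,5)–A(1,6)= A(1,5)–B(2,5)≠ A(1,5)–A(2,6)= A(1,5)–A(2,4)= A(1,6)–A(2,6)= A(1,6)–B(2,5)≠  → 9/19 unlike.
Row 2: B(2,0)–A(3,1)≠ B(2,2)–A(3,2)≠ B(2,2)–B(3,3)= B(2,2)–A(3,1)≠ A(2,4)–B(2,5)≠ A(2,4)–A(3,4)= A(2,4)–B(3,3)≠ B(2,5)–A(2,6)≠ B(2,5)–B(3,6)= B(2,5)–A(3,4)≠ A(2,6)–B(3,6)≠  → 8/11 unlike.
Row 3: A(3,1)–A(3,2)= A(3,2)–B(3,3)≠ B(3,3)–A(3,4)≠  → 2/3 unlike.
Total adjacent occupied pairs: 48; unlike-type pairs: 29.
29/48 is already in lowest terms.

29/48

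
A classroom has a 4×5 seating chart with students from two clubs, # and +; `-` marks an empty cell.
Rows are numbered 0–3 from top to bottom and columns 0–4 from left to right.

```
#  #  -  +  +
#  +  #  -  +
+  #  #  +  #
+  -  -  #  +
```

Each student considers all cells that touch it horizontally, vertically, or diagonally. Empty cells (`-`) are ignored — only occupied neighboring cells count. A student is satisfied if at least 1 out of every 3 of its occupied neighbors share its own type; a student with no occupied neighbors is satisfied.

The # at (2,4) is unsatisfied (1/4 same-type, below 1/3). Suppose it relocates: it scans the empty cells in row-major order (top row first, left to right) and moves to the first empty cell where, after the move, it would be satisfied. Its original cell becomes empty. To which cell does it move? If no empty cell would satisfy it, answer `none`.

Vacating (2,4). Empty cells in order:
  (0,2): 2/4 same-type → satisfied — stop here.

(0,2)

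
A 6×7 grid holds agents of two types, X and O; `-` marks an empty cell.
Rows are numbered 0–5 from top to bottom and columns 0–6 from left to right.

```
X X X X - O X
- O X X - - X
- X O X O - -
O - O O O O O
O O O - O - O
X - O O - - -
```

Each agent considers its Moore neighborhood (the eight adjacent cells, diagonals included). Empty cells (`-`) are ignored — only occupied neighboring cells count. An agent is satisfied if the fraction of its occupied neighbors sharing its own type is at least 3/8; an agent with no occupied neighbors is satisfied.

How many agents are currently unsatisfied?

Row 0: (0,0)X 1/2 satisfied · (0,1)X 3/4 satisfied · (0,2)X 4/5 satisfied · (0,3)X 3/3 satisfied · (0,5)O 0/2 not · (0,6)X 1/2 satisfied
Row 1: (1,1)O 1/6 not · (1,2)X 6/8 satisfied · (1,3)X 4/6 satisfied · (1,6)X 1/2 satisfied
Row 2: (2,1)X 1/5 not · (2,2)O 3/7 satisfied · (2,3)X 2/7 not · (2,4)O 3/5 satisfied
Row 3: (3,0)O 2/3 satisfied · (3,2)O 4/6 satisfied · (3,3)O 6/7 satisfied · (3,4)O 4/5 satisfied · (3,5)O 5/5 satisfied · (3,6)O 2/2 satisfied
Row 4: (4,0)O 2/3 satisfied · (4,1)O 5/6 satisfied · (4,2)O 5/5 satisfied · (4,4)O 4/4 satisfied · (4,6)O 2/2 satisfied
Row 5: (5,0)X 0/2 not · (5,2)O 3/3 satisfied · (5,3)O 3/3 satisfied
Unsatisfied: (0,5), (1,1), (2,1), (2,3), (5,0) — 5 in total.

5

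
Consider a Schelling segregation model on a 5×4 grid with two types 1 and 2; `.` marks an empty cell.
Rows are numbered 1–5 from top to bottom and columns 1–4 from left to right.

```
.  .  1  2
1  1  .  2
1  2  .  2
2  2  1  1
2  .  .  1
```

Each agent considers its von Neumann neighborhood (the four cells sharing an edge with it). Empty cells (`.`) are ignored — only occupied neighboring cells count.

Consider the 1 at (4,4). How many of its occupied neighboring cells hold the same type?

2

Occupied neighbors of (4,4): (3,4)=2, (5,4)=1, (4,3)=1.
Same type (1): 2 of 3.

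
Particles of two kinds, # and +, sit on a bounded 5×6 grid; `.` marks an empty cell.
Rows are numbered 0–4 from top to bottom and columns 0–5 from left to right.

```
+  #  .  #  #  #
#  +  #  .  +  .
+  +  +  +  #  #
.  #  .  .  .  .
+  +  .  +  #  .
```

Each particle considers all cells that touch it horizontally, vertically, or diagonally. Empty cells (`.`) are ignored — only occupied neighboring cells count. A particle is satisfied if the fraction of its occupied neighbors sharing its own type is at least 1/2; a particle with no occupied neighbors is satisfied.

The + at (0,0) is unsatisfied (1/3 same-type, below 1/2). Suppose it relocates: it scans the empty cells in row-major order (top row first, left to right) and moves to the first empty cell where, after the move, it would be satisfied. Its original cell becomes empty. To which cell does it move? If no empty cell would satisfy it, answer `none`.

(3,0)

Vacating (0,0). Empty cells in order:
  (0,2): 1/4 same-type → still unsatisfied.
  (1,3): 3/7 same-type → still unsatisfied.
  (1,5): 1/5 same-type → still unsatisfied.
  (3,0): 4/5 same-type → satisfied — stop here.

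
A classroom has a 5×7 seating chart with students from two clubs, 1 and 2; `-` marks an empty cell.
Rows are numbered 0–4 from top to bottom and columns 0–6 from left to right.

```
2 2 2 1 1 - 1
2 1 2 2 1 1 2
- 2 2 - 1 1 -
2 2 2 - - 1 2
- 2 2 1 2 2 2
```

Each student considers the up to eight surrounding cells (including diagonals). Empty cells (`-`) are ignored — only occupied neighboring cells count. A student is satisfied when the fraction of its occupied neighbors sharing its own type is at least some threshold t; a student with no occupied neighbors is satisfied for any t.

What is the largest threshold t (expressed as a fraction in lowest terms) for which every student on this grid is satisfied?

0/1

Row 0: (0,0)2 2/3 · (0,1)2 4/5 · (0,2)2 3/5 · (0,3)1 2/5 · (0,4)1 3/4 · (0,6)1 1/2
Row 1: (1,0)2 3/4 · (1,1)1 0/7 · (1,2)2 5/7 · (1,3)2 3/7 · (1,4)1 5/6 · (1,5)1 5/6 · (1,6)2 0/3
Row 2: (2,1)2 6/7 · (2,2)2 5/6 · (2,4)1 4/5 · (2,5)1 4/6
Row 3: (3,0)2 3/3 · (3,1)2 6/6 · (3,2)2 5/6 · (3,5)1 2/6 · (3,6)2 2/4
Row 4: (4,1)2 4/4 · (4,2)2 3/4 · (4,3)1 0/3 · (4,4)2 1/3 · (4,5)2 3/4 · (4,6)2 2/3
The smallest same-type fraction is 0/7 at (1,1), which reduces to 0/1. Any threshold above that leaves this student unsatisfied.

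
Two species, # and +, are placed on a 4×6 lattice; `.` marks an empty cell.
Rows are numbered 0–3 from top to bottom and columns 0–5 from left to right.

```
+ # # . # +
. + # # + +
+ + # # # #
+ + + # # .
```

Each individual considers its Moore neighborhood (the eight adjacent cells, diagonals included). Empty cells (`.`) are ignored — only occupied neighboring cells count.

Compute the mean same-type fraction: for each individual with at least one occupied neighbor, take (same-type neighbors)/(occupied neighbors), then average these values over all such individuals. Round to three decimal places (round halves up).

Row 0: (0,0)+ 1/2 · (0,1)# 2/4 · (0,2)# 3/4 · (0,4)# 1/4 · (0,5)+ 2/3
Row 1: (1,1)+ 3/7 · (1,2)# 5/7 · (1,3)# 6/7 · (1,4)+ 2/7 · (1,5)+ 2/5
Row 2: (2,0)+ 4/4 · (2,1)+ 5/7 · (2,2)# 4/8 · (2,3)# 6/8 · (2,4)# 5/7 · (2,5)# 2/4
Row 3: (3,0)+ 3/3 · (3,1)+ 4/5 · (3,2)+ 2/5 · (3,3)# 4/5 · (3,4)# 4/4
Sum over 21 individuals: 1/2 + 2/4 + 3/4 + 1/4 + 2/3 + 3/7 + 5/7 + 6/7 + 2/7 + 2/5 + 4/4 + 5/7 + 4/8 + 6/8 + 5/7 + 2/4 + 3/3 + 4/5 + 2/5 + 4/5 + 4/4 = 5683/420; mean = 5683/420 ÷ 21 = 5683/8820 = 0.644331… → 0.644.

0.644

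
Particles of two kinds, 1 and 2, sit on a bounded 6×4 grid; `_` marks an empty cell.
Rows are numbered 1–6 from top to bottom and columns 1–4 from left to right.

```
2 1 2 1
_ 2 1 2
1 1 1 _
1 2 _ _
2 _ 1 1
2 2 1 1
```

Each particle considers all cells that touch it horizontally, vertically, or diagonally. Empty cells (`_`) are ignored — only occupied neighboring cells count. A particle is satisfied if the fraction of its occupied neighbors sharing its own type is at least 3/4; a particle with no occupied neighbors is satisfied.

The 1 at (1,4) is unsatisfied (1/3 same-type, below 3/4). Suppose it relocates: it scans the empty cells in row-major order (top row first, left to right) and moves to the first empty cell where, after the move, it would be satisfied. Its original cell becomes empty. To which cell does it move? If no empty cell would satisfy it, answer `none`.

(4,3)

Vacating (1,4). Empty cells in order:
  (2,1): 3/5 same-type → still unsatisfied.
  (3,4): 2/3 same-type → still unsatisfied.
  (4,3): 4/5 same-type → satisfied — stop here.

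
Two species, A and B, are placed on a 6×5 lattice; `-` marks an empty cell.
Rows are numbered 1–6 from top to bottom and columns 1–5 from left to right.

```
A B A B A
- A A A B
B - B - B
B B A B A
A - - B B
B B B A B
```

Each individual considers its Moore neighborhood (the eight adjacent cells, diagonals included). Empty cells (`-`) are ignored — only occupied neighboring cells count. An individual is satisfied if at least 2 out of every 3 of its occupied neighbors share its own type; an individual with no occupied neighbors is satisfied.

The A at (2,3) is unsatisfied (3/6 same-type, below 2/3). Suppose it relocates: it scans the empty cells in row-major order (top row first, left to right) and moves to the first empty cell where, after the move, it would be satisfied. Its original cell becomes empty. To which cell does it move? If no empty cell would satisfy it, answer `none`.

none

Vacating (2,3). Empty cells in order:
  (2,1): 2/4 same-type → still unsatisfied.
  (3,2): 2/6 same-type → still unsatisfied.
  (3,4): 3/7 same-type → still unsatisfied.
  (5,2): 2/7 same-type → still unsatisfied.
  (5,3): 2/7 same-type → still unsatisfied.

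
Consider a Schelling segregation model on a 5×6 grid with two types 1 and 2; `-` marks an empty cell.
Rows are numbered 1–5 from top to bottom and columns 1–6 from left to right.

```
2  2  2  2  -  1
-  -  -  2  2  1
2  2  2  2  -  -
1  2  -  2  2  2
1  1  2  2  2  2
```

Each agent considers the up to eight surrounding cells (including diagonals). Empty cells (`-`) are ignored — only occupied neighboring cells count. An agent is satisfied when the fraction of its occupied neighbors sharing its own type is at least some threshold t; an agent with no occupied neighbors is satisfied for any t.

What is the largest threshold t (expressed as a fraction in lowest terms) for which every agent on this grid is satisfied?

2/5

(1,1)2 1/1
(1,2)2 2/2
(1,3)2 3/3
(1,4)2 3/3
(1,6)1 1/2
(2,4)2 5/5
(2,5)2 3/5
(2,6)1 1/2
(3,1)2 2/3
(3,2)2 3/4
(3,3)2 5/5
(3,4)2 5/5
(4,1)1 2/5
(4,2)2 4/7
(4,4)2 6/6
(4,5)2 6/6
(4,6)2 3/3
(5,1)1 2/3
(5,2)1 2/4
(5,3)2 3/4
(5,4)2 4/4
(5,5)2 5/5
(5,6)2 3/3
The smallest same-type fraction is 2/5 at (4,1), which reduces to 2/5. Any threshold above that leaves this agent unsatisfied.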